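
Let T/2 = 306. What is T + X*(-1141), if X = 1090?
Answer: -1243078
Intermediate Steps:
T = 612 (T = 2*306 = 612)
T + X*(-1141) = 612 + 1090*(-1141) = 612 - 1243690 = -1243078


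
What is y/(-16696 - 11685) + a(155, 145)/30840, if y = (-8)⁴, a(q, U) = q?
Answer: -24384317/175054008 ≈ -0.13930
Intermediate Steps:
y = 4096
y/(-16696 - 11685) + a(155, 145)/30840 = 4096/(-16696 - 11685) + 155/30840 = 4096/(-28381) + 155*(1/30840) = 4096*(-1/28381) + 31/6168 = -4096/28381 + 31/6168 = -24384317/175054008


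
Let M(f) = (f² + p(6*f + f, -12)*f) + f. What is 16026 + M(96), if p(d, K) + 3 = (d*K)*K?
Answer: 9314778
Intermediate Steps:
p(d, K) = -3 + d*K² (p(d, K) = -3 + (d*K)*K = -3 + (K*d)*K = -3 + d*K²)
M(f) = f + f² + f*(-3 + 1008*f) (M(f) = (f² + (-3 + (6*f + f)*(-12)²)*f) + f = (f² + (-3 + (7*f)*144)*f) + f = (f² + (-3 + 1008*f)*f) + f = (f² + f*(-3 + 1008*f)) + f = f + f² + f*(-3 + 1008*f))
16026 + M(96) = 16026 + 96*(-2 + 1009*96) = 16026 + 96*(-2 + 96864) = 16026 + 96*96862 = 16026 + 9298752 = 9314778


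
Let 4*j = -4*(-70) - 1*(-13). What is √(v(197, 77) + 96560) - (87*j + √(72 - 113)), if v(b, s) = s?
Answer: -25491/4 + √96637 - I*√41 ≈ -6061.9 - 6.4031*I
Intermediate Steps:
j = 293/4 (j = (-4*(-70) - 1*(-13))/4 = (280 + 13)/4 = (¼)*293 = 293/4 ≈ 73.250)
√(v(197, 77) + 96560) - (87*j + √(72 - 113)) = √(77 + 96560) - (87*(293/4) + √(72 - 113)) = √96637 - (25491/4 + √(-41)) = √96637 - (25491/4 + I*√41) = √96637 + (-25491/4 - I*√41) = -25491/4 + √96637 - I*√41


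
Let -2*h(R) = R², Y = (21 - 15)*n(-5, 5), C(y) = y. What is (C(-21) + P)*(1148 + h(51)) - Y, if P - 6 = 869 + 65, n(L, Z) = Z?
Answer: -280355/2 ≈ -1.4018e+5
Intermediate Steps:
Y = 30 (Y = (21 - 15)*5 = 6*5 = 30)
h(R) = -R²/2
P = 940 (P = 6 + (869 + 65) = 6 + 934 = 940)
(C(-21) + P)*(1148 + h(51)) - Y = (-21 + 940)*(1148 - ½*51²) - 1*30 = 919*(1148 - ½*2601) - 30 = 919*(1148 - 2601/2) - 30 = 919*(-305/2) - 30 = -280295/2 - 30 = -280355/2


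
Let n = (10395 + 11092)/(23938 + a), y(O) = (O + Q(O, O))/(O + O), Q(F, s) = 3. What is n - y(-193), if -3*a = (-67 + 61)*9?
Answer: 1871171/4623508 ≈ 0.40471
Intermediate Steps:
a = 18 (a = -(-67 + 61)*9/3 = -(-2)*9 = -1/3*(-54) = 18)
y(O) = (3 + O)/(2*O) (y(O) = (O + 3)/(O + O) = (3 + O)/((2*O)) = (3 + O)*(1/(2*O)) = (3 + O)/(2*O))
n = 21487/23956 (n = (10395 + 11092)/(23938 + 18) = 21487/23956 ≈ 0.89694)
n - y(-193) = 21487/23956 - (3 - 193)/(2*(-193)) = 21487/23956 - (-1)*(-190)/(2*193) = 21487/23956 - 1*95/193 = 21487/23956 - 95/193 = 1871171/4623508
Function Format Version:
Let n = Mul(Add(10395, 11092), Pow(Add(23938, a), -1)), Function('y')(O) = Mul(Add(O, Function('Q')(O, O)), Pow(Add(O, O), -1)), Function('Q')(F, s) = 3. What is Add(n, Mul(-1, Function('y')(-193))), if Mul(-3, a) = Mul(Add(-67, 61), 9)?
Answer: Rational(1871171, 4623508) ≈ 0.40471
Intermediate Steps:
a = 18 (a = Mul(Rational(-1, 3), Mul(Add(-67, 61), 9)) = Mul(Rational(-1, 3), Mul(-6, 9)) = Mul(Rational(-1, 3), -54) = 18)
Function('y')(O) = Mul(Rational(1, 2), Pow(O, -1), Add(3, O)) (Function('y')(O) = Mul(Add(O, 3), Pow(Add(O, O), -1)) = Mul(Add(3, O), Pow(Mul(2, O), -1)) = Mul(Add(3, O), Mul(Rational(1, 2), Pow(O, -1))) = Mul(Rational(1, 2), Pow(O, -1), Add(3, O)))
n = Rational(21487, 23956) (n = Mul(Add(10395, 11092), Pow(Add(23938, 18), -1)) = Mul(21487, Pow(23956, -1)) = Mul(21487, Rational(1, 23956)) = Rational(21487, 23956) ≈ 0.89694)
Add(n, Mul(-1, Function('y')(-193))) = Add(Rational(21487, 23956), Mul(-1, Mul(Rational(1, 2), Pow(-193, -1), Add(3, -193)))) = Add(Rational(21487, 23956), Mul(-1, Mul(Rational(1, 2), Rational(-1, 193), -190))) = Add(Rational(21487, 23956), Mul(-1, Rational(95, 193))) = Add(Rational(21487, 23956), Rational(-95, 193)) = Rational(1871171, 4623508)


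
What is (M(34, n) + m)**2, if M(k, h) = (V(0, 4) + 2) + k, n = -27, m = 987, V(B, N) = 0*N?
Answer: 1046529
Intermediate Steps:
V(B, N) = 0
M(k, h) = 2 + k (M(k, h) = (0 + 2) + k = 2 + k)
(M(34, n) + m)**2 = ((2 + 34) + 987)**2 = (36 + 987)**2 = 1023**2 = 1046529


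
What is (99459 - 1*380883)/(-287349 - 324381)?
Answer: 46904/101955 ≈ 0.46005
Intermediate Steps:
(99459 - 1*380883)/(-287349 - 324381) = (99459 - 380883)/(-611730) = -281424*(-1/611730) = 46904/101955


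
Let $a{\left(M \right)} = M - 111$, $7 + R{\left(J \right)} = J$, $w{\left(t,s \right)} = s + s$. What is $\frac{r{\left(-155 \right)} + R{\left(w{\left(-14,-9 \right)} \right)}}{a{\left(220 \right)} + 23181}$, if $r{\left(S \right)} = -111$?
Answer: $- \frac{4}{685} \approx -0.0058394$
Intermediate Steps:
$w{\left(t,s \right)} = 2 s$
$R{\left(J \right)} = -7 + J$
$a{\left(M \right)} = -111 + M$
$\frac{r{\left(-155 \right)} + R{\left(w{\left(-14,-9 \right)} \right)}}{a{\left(220 \right)} + 23181} = \frac{-111 + \left(-7 + 2 \left(-9\right)\right)}{\left(-111 + 220\right) + 23181} = \frac{-111 - 25}{109 + 23181} = \frac{-111 - 25}{23290} = \left(-136\right) \frac{1}{23290} = - \frac{4}{685}$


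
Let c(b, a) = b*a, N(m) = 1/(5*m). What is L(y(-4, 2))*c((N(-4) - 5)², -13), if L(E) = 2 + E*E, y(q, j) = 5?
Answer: -3580551/400 ≈ -8951.4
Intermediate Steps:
N(m) = 1/(5*m)
L(E) = 2 + E²
c(b, a) = a*b
L(y(-4, 2))*c((N(-4) - 5)², -13) = (2 + 5²)*(-13*((⅕)/(-4) - 5)²) = (2 + 25)*(-13*((⅕)*(-¼) - 5)²) = 27*(-13*(-1/20 - 5)²) = 27*(-13*(-101/20)²) = 27*(-13*10201/400) = 27*(-132613/400) = -3580551/400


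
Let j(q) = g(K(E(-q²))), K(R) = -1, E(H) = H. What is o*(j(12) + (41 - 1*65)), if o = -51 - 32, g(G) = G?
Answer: 2075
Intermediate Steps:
o = -83
j(q) = -1
o*(j(12) + (41 - 1*65)) = -83*(-1 + (41 - 1*65)) = -83*(-1 + (41 - 65)) = -83*(-1 - 24) = -83*(-25) = 2075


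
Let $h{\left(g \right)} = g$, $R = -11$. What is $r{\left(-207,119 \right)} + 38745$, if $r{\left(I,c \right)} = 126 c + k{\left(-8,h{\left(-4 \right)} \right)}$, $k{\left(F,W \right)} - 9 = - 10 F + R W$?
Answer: $53872$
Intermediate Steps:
$k{\left(F,W \right)} = 9 - 11 W - 10 F$ ($k{\left(F,W \right)} = 9 - \left(10 F + 11 W\right) = 9 - 11 W - 10 F$)
$r{\left(I,c \right)} = 133 + 126 c$ ($r{\left(I,c \right)} = 126 c - -133 = 126 c + \left(9 + 44 + 80\right) = 126 c + 133 = 133 + 126 c$)
$r{\left(-207,119 \right)} + 38745 = \left(133 + 126 \cdot 119\right) + 38745 = \left(133 + 14994\right) + 38745 = 15127 + 38745 = 53872$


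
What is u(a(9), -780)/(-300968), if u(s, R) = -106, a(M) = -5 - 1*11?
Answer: 53/150484 ≈ 0.00035220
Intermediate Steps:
a(M) = -16 (a(M) = -5 - 11 = -16)
u(a(9), -780)/(-300968) = -106/(-300968) = -106*(-1/300968) = 53/150484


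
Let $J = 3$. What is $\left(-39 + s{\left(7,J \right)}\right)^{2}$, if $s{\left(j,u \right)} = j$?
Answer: $1024$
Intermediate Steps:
$\left(-39 + s{\left(7,J \right)}\right)^{2} = \left(-39 + 7\right)^{2} = \left(-32\right)^{2} = 1024$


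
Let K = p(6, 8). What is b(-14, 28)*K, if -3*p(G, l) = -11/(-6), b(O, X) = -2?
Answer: 11/9 ≈ 1.2222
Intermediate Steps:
p(G, l) = -11/18 (p(G, l) = -(-11)/(3*(-6)) = -(-11)*(-1)/(3*6) = -⅓*11/6 = -11/18)
K = -11/18 ≈ -0.61111
b(-14, 28)*K = -2*(-11/18) = 11/9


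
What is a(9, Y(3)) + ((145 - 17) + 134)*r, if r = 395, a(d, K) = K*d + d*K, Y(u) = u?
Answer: 103544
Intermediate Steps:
a(d, K) = 2*K*d (a(d, K) = K*d + K*d = 2*K*d)
a(9, Y(3)) + ((145 - 17) + 134)*r = 2*3*9 + ((145 - 17) + 134)*395 = 54 + (128 + 134)*395 = 54 + 262*395 = 54 + 103490 = 103544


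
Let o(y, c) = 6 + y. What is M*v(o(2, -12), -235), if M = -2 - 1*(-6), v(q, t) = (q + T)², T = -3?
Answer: 100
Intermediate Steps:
v(q, t) = (-3 + q)² (v(q, t) = (q - 3)² = (-3 + q)²)
M = 4 (M = -2 + 6 = 4)
M*v(o(2, -12), -235) = 4*(-3 + (6 + 2))² = 4*(-3 + 8)² = 4*5² = 4*25 = 100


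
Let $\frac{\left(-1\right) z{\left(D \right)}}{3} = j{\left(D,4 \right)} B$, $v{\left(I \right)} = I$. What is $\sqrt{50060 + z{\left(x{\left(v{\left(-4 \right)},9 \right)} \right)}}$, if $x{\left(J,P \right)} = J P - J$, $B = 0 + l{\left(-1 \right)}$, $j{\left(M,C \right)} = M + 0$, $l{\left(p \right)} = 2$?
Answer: $2 \sqrt{12563} \approx 224.17$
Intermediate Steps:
$j{\left(M,C \right)} = M$
$B = 2$ ($B = 0 + 2 = 2$)
$x{\left(J,P \right)} = - J + J P$
$z{\left(D \right)} = - 6 D$ ($z{\left(D \right)} = - 3 D 2 = - 3 \cdot 2 D = - 6 D$)
$\sqrt{50060 + z{\left(x{\left(v{\left(-4 \right)},9 \right)} \right)}} = \sqrt{50060 - 6 \left(- 4 \left(-1 + 9\right)\right)} = \sqrt{50060 - 6 \left(\left(-4\right) 8\right)} = \sqrt{50060 - -192} = \sqrt{50060 + 192} = \sqrt{50252} = 2 \sqrt{12563}$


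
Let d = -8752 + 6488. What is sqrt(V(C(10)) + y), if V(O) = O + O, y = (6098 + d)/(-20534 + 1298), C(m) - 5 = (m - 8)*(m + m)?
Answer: 3*sqrt(102556734)/3206 ≈ 9.4763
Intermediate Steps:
d = -2264
C(m) = 5 + 2*m*(-8 + m) (C(m) = 5 + (m - 8)*(m + m) = 5 + (-8 + m)*(2*m) = 5 + 2*m*(-8 + m))
y = -639/3206 (y = (6098 - 2264)/(-20534 + 1298) = 3834/(-19236) = 3834*(-1/19236) = -639/3206 ≈ -0.19931)
V(O) = 2*O
sqrt(V(C(10)) + y) = sqrt(2*(5 - 16*10 + 2*10**2) - 639/3206) = sqrt(2*(5 - 160 + 2*100) - 639/3206) = sqrt(2*(5 - 160 + 200) - 639/3206) = sqrt(2*45 - 639/3206) = sqrt(90 - 639/3206) = sqrt(287901/3206) = 3*sqrt(102556734)/3206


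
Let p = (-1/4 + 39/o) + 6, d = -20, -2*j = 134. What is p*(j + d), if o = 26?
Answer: -2523/4 ≈ -630.75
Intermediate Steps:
j = -67 (j = -½*134 = -67)
p = 29/4 (p = (-1/4 + 39/26) + 6 = (-1*¼ + 39*(1/26)) + 6 = (-¼ + 3/2) + 6 = 5/4 + 6 = 29/4 ≈ 7.2500)
p*(j + d) = 29*(-67 - 20)/4 = (29/4)*(-87) = -2523/4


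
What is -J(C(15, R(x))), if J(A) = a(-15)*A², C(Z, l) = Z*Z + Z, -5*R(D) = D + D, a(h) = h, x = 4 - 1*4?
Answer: 864000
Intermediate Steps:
x = 0 (x = 4 - 4 = 0)
R(D) = -2*D/5 (R(D) = -(D + D)/5 = -2*D/5)
C(Z, l) = Z + Z² (C(Z, l) = Z² + Z = Z + Z²)
J(A) = -15*A²
-J(C(15, R(x))) = -(-15)*(15*(1 + 15))² = -(-15)*(15*16)² = -(-15)*240² = -(-15)*57600 = -1*(-864000) = 864000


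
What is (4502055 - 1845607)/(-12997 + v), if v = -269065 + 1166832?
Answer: 1328224/442385 ≈ 3.0024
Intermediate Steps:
v = 897767
(4502055 - 1845607)/(-12997 + v) = (4502055 - 1845607)/(-12997 + 897767) = 2656448/884770 = 2656448*(1/884770) = 1328224/442385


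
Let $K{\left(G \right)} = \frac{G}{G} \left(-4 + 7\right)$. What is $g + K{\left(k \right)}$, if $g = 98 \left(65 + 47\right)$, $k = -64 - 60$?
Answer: $10979$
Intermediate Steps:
$k = -124$ ($k = -64 - 60 = -124$)
$K{\left(G \right)} = 3$ ($K{\left(G \right)} = 1 \cdot 3 = 3$)
$g = 10976$ ($g = 98 \cdot 112 = 10976$)
$g + K{\left(k \right)} = 10976 + 3 = 10979$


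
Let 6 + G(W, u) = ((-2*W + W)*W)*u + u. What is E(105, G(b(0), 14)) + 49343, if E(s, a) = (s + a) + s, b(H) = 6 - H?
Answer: 49057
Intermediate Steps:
G(W, u) = -6 + u - u*W² (G(W, u) = -6 + (((-2*W + W)*W)*u + u) = -6 + (((-W)*W)*u + u) = -6 + ((-W²)*u + u) = -6 + (-u*W² + u) = -6 + (u - u*W²) = -6 + u - u*W²)
E(s, a) = a + 2*s (E(s, a) = (a + s) + s = a + 2*s)
E(105, G(b(0), 14)) + 49343 = ((-6 + 14 - 1*14*(6 - 1*0)²) + 2*105) + 49343 = ((-6 + 14 - 1*14*(6 + 0)²) + 210) + 49343 = ((-6 + 14 - 1*14*6²) + 210) + 49343 = ((-6 + 14 - 1*14*36) + 210) + 49343 = ((-6 + 14 - 504) + 210) + 49343 = (-496 + 210) + 49343 = -286 + 49343 = 49057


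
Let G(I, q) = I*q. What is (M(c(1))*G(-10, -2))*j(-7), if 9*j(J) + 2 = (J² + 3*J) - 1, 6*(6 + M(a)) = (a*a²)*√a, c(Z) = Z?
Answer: -8750/27 ≈ -324.07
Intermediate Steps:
M(a) = -6 + a^(7/2)/6 (M(a) = -6 + ((a*a²)*√a)/6 = -6 + (a³*√a)/6 = -6 + a^(7/2)/6)
j(J) = -⅓ + J/3 + J²/9 (j(J) = -2/9 + ((J² + 3*J) - 1)/9 = -2/9 + (-1 + J² + 3*J)/9 = -2/9 + (-⅑ + J/3 + J²/9) = -⅓ + J/3 + J²/9)
(M(c(1))*G(-10, -2))*j(-7) = ((-6 + 1^(7/2)/6)*(-10*(-2)))*(-⅓ + (⅓)*(-7) + (⅑)*(-7)²) = ((-6 + (⅙)*1)*20)*(-⅓ - 7/3 + (⅑)*49) = ((-6 + ⅙)*20)*(-⅓ - 7/3 + 49/9) = -35/6*20*(25/9) = -350/3*25/9 = -8750/27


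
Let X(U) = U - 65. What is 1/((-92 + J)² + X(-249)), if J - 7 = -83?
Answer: 1/27910 ≈ 3.5829e-5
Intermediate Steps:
J = -76 (J = 7 - 83 = -76)
X(U) = -65 + U
1/((-92 + J)² + X(-249)) = 1/((-92 - 76)² + (-65 - 249)) = 1/((-168)² - 314) = 1/(28224 - 314) = 1/27910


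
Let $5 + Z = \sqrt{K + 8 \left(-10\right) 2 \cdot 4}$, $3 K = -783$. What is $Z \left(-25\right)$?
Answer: $125 - 25 i \sqrt{901} \approx 125.0 - 750.42 i$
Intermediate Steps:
$K = -261$ ($K = \frac{1}{3} \left(-783\right) = -261$)
$Z = -5 + i \sqrt{901}$ ($Z = -5 + \sqrt{-261 + 8 \left(-10\right) 2 \cdot 4} = -5 + \sqrt{-261 - 640} = -5 + \sqrt{-901} = -5 + i \sqrt{901} \approx -5.0 + 30.017 i$)
$Z \left(-25\right) = \left(-5 + i \sqrt{901}\right) \left(-25\right) = 125 - 25 i \sqrt{901}$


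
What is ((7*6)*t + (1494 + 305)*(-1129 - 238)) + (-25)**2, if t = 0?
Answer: -2458608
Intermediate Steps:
((7*6)*t + (1494 + 305)*(-1129 - 238)) + (-25)**2 = ((7*6)*0 + (1494 + 305)*(-1129 - 238)) + (-25)**2 = (42*0 + 1799*(-1367)) + 625 = (0 - 2459233) + 625 = -2459233 + 625 = -2458608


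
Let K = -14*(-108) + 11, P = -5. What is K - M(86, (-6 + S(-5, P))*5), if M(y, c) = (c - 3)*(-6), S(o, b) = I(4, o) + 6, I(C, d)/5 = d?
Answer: 755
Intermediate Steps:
I(C, d) = 5*d
S(o, b) = 6 + 5*o (S(o, b) = 5*o + 6 = 6 + 5*o)
M(y, c) = 18 - 6*c (M(y, c) = (-3 + c)*(-6) = 18 - 6*c)
K = 1523 (K = 1512 + 11 = 1523)
K - M(86, (-6 + S(-5, P))*5) = 1523 - (18 - 6*(-6 + (6 + 5*(-5)))*5) = 1523 - (18 - 6*(-6 + (6 - 25))*5) = 1523 - (18 - 6*(-6 - 19)*5) = 1523 - (18 - (-150)*5) = 1523 - (18 - 6*(-125)) = 1523 - (18 + 750) = 1523 - 1*768 = 1523 - 768 = 755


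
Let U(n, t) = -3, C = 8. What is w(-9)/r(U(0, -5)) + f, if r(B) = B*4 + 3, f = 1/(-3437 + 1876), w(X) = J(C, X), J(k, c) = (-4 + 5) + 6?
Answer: -10936/14049 ≈ -0.77842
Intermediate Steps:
J(k, c) = 7 (J(k, c) = 1 + 6 = 7)
w(X) = 7
f = -1/1561 (f = 1/(-1561) = -1/1561 ≈ -0.00064061)
r(B) = 3 + 4*B (r(B) = 4*B + 3 = 3 + 4*B)
w(-9)/r(U(0, -5)) + f = 7/(3 + 4*(-3)) - 1/1561 = 7/(3 - 12) - 1/1561 = 7/(-9) - 1/1561 = 7*(-1/9) - 1/1561 = -7/9 - 1/1561 = -10936/14049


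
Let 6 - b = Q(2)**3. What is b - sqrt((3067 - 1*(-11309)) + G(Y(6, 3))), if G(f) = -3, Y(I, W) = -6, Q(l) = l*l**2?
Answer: -506 - 3*sqrt(1597) ≈ -625.89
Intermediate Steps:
Q(l) = l**3
b = -506 (b = 6 - (2**3)**3 = 6 - 1*8**3 = 6 - 1*512 = 6 - 512 = -506)
b - sqrt((3067 - 1*(-11309)) + G(Y(6, 3))) = -506 - sqrt((3067 - 1*(-11309)) - 3) = -506 - sqrt((3067 + 11309) - 3) = -506 - sqrt(14376 - 3) = -506 - sqrt(14373) = -506 - 3*sqrt(1597)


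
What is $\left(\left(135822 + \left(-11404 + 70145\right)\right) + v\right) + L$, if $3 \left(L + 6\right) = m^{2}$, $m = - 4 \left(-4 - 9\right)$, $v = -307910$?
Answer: $- \frac{337355}{3} \approx -1.1245 \cdot 10^{5}$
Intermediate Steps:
$m = 52$ ($m = \left(-4\right) \left(-13\right) = 52$)
$L = \frac{2686}{3}$ ($L = -6 + \frac{52^{2}}{3} = -6 + \frac{1}{3} \cdot 2704 = -6 + \frac{2704}{3} = \frac{2686}{3} \approx 895.33$)
$\left(\left(135822 + \left(-11404 + 70145\right)\right) + v\right) + L = \left(\left(135822 + \left(-11404 + 70145\right)\right) - 307910\right) + \frac{2686}{3} = \left(\left(135822 + 58741\right) - 307910\right) + \frac{2686}{3} = \left(194563 - 307910\right) + \frac{2686}{3} = -113347 + \frac{2686}{3} = - \frac{337355}{3}$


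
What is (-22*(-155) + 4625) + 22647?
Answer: 30682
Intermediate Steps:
(-22*(-155) + 4625) + 22647 = (3410 + 4625) + 22647 = 8035 + 22647 = 30682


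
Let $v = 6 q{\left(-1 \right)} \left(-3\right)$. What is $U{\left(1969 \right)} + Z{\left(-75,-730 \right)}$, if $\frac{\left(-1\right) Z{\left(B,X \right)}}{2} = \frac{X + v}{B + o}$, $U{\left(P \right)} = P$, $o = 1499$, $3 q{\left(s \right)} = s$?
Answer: $\frac{350663}{178} \approx 1970.0$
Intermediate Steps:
$q{\left(s \right)} = \frac{s}{3}$
$v = 6$ ($v = 6 \cdot \frac{1}{3} \left(-1\right) \left(-3\right) = 6 \left(- \frac{1}{3}\right) \left(-3\right) = \left(-2\right) \left(-3\right) = 6$)
$Z{\left(B,X \right)} = - \frac{2 \left(6 + X\right)}{1499 + B}$ ($Z{\left(B,X \right)} = - 2 \frac{X + 6}{B + 1499} = - 2 \frac{6 + X}{1499 + B} = - \frac{2 \left(6 + X\right)}{1499 + B}$)
$U{\left(1969 \right)} + Z{\left(-75,-730 \right)} = 1969 + \frac{2 \left(-6 - -730\right)}{1499 - 75} = 1969 + \frac{2 \left(-6 + 730\right)}{1424} = 1969 + 2 \cdot \frac{1}{1424} \cdot 724 = 1969 + \frac{181}{178} = \frac{350663}{178}$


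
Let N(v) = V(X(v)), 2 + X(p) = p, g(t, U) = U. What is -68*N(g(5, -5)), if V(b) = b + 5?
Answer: 136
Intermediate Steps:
X(p) = -2 + p
V(b) = 5 + b
N(v) = 3 + v (N(v) = 5 + (-2 + v) = 3 + v)
-68*N(g(5, -5)) = -68*(3 - 5) = -68*(-2) = 136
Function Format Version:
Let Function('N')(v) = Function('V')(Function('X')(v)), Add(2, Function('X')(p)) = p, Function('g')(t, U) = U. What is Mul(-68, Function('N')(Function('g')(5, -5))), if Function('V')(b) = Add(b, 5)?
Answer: 136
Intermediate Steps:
Function('X')(p) = Add(-2, p)
Function('V')(b) = Add(5, b)
Function('N')(v) = Add(3, v) (Function('N')(v) = Add(5, Add(-2, v)) = Add(3, v))
Mul(-68, Function('N')(Function('g')(5, -5))) = Mul(-68, Add(3, -5)) = Mul(-68, -2) = 136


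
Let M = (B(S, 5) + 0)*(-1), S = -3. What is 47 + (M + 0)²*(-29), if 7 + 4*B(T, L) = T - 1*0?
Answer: -537/4 ≈ -134.25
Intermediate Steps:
B(T, L) = -7/4 + T/4 (B(T, L) = -7/4 + (T - 1*0)/4 = -7/4 + (T + 0)/4 = -7/4 + T/4)
M = 5/2 (M = ((-7/4 + (¼)*(-3)) + 0)*(-1) = ((-7/4 - ¾) + 0)*(-1) = (-5/2 + 0)*(-1) = -5/2*(-1) = 5/2 ≈ 2.5000)
47 + (M + 0)²*(-29) = 47 + (5/2 + 0)²*(-29) = 47 + (5/2)²*(-29) = 47 + (25/4)*(-29) = 47 - 725/4 = -537/4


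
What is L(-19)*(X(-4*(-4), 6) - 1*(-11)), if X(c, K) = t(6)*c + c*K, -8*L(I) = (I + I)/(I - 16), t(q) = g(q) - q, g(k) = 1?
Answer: -513/140 ≈ -3.6643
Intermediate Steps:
t(q) = 1 - q
L(I) = -I/(4*(-16 + I)) (L(I) = -(I + I)/(8*(I - 16)) = -2*I/(8*(-16 + I)) = -I/(4*(-16 + I)))
X(c, K) = -5*c + K*c (X(c, K) = (1 - 1*6)*c + c*K = (1 - 6)*c + K*c = -5*c + K*c)
L(-19)*(X(-4*(-4), 6) - 1*(-11)) = (-1*(-19)/(-64 + 4*(-19)))*((-4*(-4))*(-5 + 6) - 1*(-11)) = (-1*(-19)/(-64 - 76))*(16*1 + 11) = (-1*(-19)/(-140))*(16 + 11) = -1*(-19)*(-1/140)*27 = -19/140*27 = -513/140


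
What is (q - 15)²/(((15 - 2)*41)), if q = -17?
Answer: 1024/533 ≈ 1.9212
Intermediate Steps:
(q - 15)²/(((15 - 2)*41)) = (-17 - 15)²/(((15 - 2)*41)) = (-32)²/((13*41)) = 1024/533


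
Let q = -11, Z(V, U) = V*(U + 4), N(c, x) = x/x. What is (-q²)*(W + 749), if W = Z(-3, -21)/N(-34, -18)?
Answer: -96800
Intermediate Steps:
N(c, x) = 1
Z(V, U) = V*(4 + U)
W = 51 (W = -3*(4 - 21)/1 = -3*(-17)*1 = 51*1 = 51)
(-q²)*(W + 749) = (-1*(-11)²)*(51 + 749) = -1*121*800 = -121*800 = -96800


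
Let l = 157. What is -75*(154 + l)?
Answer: -23325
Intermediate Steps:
-75*(154 + l) = -75*(154 + 157) = -75*311 = -23325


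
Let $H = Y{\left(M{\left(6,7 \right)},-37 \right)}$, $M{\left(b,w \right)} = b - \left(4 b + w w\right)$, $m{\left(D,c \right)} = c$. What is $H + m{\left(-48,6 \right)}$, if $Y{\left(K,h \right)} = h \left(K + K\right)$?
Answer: $4964$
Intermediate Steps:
$M{\left(b,w \right)} = - w^{2} - 3 b$ ($M{\left(b,w \right)} = b - \left(4 b + w^{2}\right) = b - \left(w^{2} + 4 b\right) = - w^{2} - 3 b$)
$Y{\left(K,h \right)} = 2 K h$ ($Y{\left(K,h \right)} = h 2 K = 2 K h$)
$H = 4958$ ($H = 2 \left(- 7^{2} - 18\right) \left(-37\right) = 2 \left(\left(-1\right) 49 - 18\right) \left(-37\right) = 2 \left(-49 - 18\right) \left(-37\right) = 2 \left(-67\right) \left(-37\right) = 4958$)
$H + m{\left(-48,6 \right)} = 4958 + 6 = 4964$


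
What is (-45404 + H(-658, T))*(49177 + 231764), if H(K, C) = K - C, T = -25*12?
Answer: -12856422042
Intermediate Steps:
T = -300
(-45404 + H(-658, T))*(49177 + 231764) = (-45404 + (-658 - 1*(-300)))*(49177 + 231764) = (-45404 + (-658 + 300))*280941 = (-45404 - 358)*280941 = -45762*280941 = -12856422042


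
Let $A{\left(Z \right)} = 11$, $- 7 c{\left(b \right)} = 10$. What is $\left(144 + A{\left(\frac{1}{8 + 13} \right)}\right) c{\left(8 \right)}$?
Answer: $- \frac{1550}{7} \approx -221.43$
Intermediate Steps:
$c{\left(b \right)} = - \frac{10}{7}$ ($c{\left(b \right)} = \left(- \frac{1}{7}\right) 10 = - \frac{10}{7}$)
$\left(144 + A{\left(\frac{1}{8 + 13} \right)}\right) c{\left(8 \right)} = \left(144 + 11\right) \left(- \frac{10}{7}\right) = 155 \left(- \frac{10}{7}\right) = - \frac{1550}{7}$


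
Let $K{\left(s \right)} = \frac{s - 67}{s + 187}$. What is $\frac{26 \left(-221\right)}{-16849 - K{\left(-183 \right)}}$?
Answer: $\frac{11492}{33573} \approx 0.3423$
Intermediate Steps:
$K{\left(s \right)} = \frac{-67 + s}{187 + s}$
$\frac{26 \left(-221\right)}{-16849 - K{\left(-183 \right)}} = \frac{26 \left(-221\right)}{-16849 - \frac{-67 - 183}{187 - 183}} = - \frac{5746}{-16849 - \frac{1}{4} \left(-250\right)} = - \frac{5746}{-16849 - - \frac{125}{2}} = - \frac{5746}{-16849 + \frac{125}{2}} = - \frac{5746}{- \frac{33573}{2}} = \left(-5746\right) \left(- \frac{2}{33573}\right) = \frac{11492}{33573}$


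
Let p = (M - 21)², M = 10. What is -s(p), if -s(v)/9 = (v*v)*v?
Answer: 15944049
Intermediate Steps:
p = 121 (p = (10 - 21)² = (-11)² = 121)
s(v) = -9*v³ (s(v) = -9*v*v*v = -9*v²*v = -9*v³)
-s(p) = -(-9)*121³ = -(-9)*1771561 = -1*(-15944049) = 15944049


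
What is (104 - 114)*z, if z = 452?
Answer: -4520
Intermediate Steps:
(104 - 114)*z = (104 - 114)*452 = -10*452 = -4520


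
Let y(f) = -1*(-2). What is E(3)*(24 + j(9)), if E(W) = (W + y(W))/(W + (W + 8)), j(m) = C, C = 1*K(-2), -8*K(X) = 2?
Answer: 475/56 ≈ 8.4821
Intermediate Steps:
K(X) = -¼ (K(X) = -⅛*2 = -¼)
y(f) = 2
C = -¼ (C = 1*(-¼) = -¼ ≈ -0.25000)
j(m) = -¼
E(W) = (2 + W)/(8 + 2*W) (E(W) = (W + 2)/(W + (W + 8)) = (2 + W)/(W + (8 + W)) = (2 + W)/(8 + 2*W))
E(3)*(24 + j(9)) = ((2 + 3)/(2*(4 + 3)))*(24 - ¼) = ((½)*5/7)*(95/4) = ((½)*(⅐)*5)*(95/4) = (5/14)*(95/4) = 475/56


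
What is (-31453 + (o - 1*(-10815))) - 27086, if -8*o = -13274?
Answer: -184259/4 ≈ -46065.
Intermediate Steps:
o = 6637/4 (o = -1/8*(-13274) = 6637/4 ≈ 1659.3)
(-31453 + (o - 1*(-10815))) - 27086 = (-31453 + (6637/4 - 1*(-10815))) - 27086 = (-31453 + (6637/4 + 10815)) - 27086 = (-31453 + 49897/4) - 27086 = -75915/4 - 27086 = -184259/4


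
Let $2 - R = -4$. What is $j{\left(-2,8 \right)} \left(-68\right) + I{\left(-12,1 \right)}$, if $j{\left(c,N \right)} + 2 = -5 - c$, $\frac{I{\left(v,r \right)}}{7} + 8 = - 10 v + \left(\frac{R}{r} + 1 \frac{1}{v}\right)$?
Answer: $\frac{13985}{12} \approx 1165.4$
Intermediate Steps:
$R = 6$ ($R = 2 - -4 = 2 + 4 = 6$)
$I{\left(v,r \right)} = -56 - 70 v + \frac{7}{v} + \frac{42}{r}$ ($I{\left(v,r \right)} = -56 + 7 \left(- 10 v + \left(\frac{6}{r} + 1 \frac{1}{v}\right)\right) = -56 + 7 \left(- 10 v + \left(\frac{6}{r} + \frac{1}{v}\right)\right) = -56 + 7 \left(- 10 v + \left(\frac{1}{v} + \frac{6}{r}\right)\right) = -56 + 7 \left(\frac{1}{v} - 10 v + \frac{6}{r}\right) = -56 + \left(- 70 v + \frac{7}{v} + \frac{42}{r}\right) = -56 - 70 v + \frac{7}{v} + \frac{42}{r}$)
$j{\left(c,N \right)} = -7 - c$ ($j{\left(c,N \right)} = -2 - \left(5 + c\right) = -7 - c$)
$j{\left(-2,8 \right)} \left(-68\right) + I{\left(-12,1 \right)} = \left(-7 - -2\right) \left(-68\right) + \left(-56 - -840 + \frac{7}{-12} + \frac{42}{1}\right) = \left(-7 + 2\right) \left(-68\right) + \left(-56 + 840 + 7 \left(- \frac{1}{12}\right) + 42 \cdot 1\right) = \left(-5\right) \left(-68\right) + \left(-56 + 840 - \frac{7}{12} + 42\right) = 340 + \frac{9905}{12} = \frac{13985}{12}$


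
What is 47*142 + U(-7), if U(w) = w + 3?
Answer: 6670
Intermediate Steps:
U(w) = 3 + w
47*142 + U(-7) = 47*142 + (3 - 7) = 6674 - 4 = 6670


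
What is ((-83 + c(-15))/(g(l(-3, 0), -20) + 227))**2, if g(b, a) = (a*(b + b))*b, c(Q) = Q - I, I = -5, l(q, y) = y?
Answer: 8649/51529 ≈ 0.16785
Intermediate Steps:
c(Q) = 5 + Q (c(Q) = Q - 1*(-5) = Q + 5 = 5 + Q)
g(b, a) = 2*a*b**2 (g(b, a) = (a*(2*b))*b = (2*a*b)*b = 2*a*b**2)
((-83 + c(-15))/(g(l(-3, 0), -20) + 227))**2 = ((-83 + (5 - 15))/(2*(-20)*0**2 + 227))**2 = ((-83 - 10)/(2*(-20)*0 + 227))**2 = (-93/(0 + 227))**2 = (-93/227)**2 = 8649/51529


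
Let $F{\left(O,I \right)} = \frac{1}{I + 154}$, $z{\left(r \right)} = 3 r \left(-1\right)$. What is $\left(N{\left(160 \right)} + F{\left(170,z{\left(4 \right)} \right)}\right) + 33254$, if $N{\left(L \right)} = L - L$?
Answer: $\frac{4722069}{142} \approx 33254.0$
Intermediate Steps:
$N{\left(L \right)} = 0$
$z{\left(r \right)} = - 3 r$
$F{\left(O,I \right)} = \frac{1}{154 + I}$
$\left(N{\left(160 \right)} + F{\left(170,z{\left(4 \right)} \right)}\right) + 33254 = \left(0 + \frac{1}{154 - 12}\right) + 33254 = \left(0 + \frac{1}{142}\right) + 33254 = \frac{1}{142} + 33254 = \frac{4722069}{142}$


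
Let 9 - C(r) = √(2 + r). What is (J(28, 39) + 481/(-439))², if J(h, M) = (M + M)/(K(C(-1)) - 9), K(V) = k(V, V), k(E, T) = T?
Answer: 1205686729/192721 ≈ 6256.1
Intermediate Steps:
C(r) = 9 - √(2 + r)
K(V) = V
J(h, M) = -2*M (J(h, M) = (M + M)/((9 - √(2 - 1)) - 9) = (2*M)/((9 - √1) - 9) = (2*M)/((9 - 1*1) - 9) = (2*M)/((9 - 1) - 9) = (2*M)/(8 - 9) = (2*M)/(-1) = (2*M)*(-1) = -2*M)
(J(28, 39) + 481/(-439))² = (-2*39 + 481/(-439))² = (-78 + 481*(-1/439))² = (-78 - 481/439)² = (-34723/439)² = 1205686729/192721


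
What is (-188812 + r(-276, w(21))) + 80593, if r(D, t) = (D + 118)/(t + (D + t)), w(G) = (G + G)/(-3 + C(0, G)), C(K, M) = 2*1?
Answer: -19479341/180 ≈ -1.0822e+5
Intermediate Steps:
C(K, M) = 2
w(G) = -2*G (w(G) = (G + G)/(-3 + 2) = (2*G)/(-1) = (2*G)*(-1) = -2*G)
r(D, t) = (118 + D)/(D + 2*t)
(-188812 + r(-276, w(21))) + 80593 = (-188812 + (118 - 276)/(-276 + 2*(-2*21))) + 80593 = (-188812 - 158/(-276 + 2*(-42))) + 80593 = (-188812 - 158/(-276 - 84)) + 80593 = (-188812 - 158/(-360)) + 80593 = (-188812 - 1/360*(-158)) + 80593 = (-188812 + 79/180) + 80593 = -33986081/180 + 80593 = -19479341/180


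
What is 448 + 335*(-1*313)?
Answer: -104407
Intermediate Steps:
448 + 335*(-1*313) = 448 + 335*(-313) = 448 - 104855 = -104407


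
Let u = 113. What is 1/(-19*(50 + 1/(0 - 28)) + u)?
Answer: -28/23417 ≈ -0.0011957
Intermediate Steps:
1/(-19*(50 + 1/(0 - 28)) + u) = 1/(-19*(50 + 1/(0 - 28)) + 113) = 1/(-19*(50 + 1/(-28)) + 113) = 1/(-19*(50 - 1/28) + 113) = 1/(-19*1399/28 + 113) = 1/(-26581/28 + 113) = 1/(-23417/28) = -28/23417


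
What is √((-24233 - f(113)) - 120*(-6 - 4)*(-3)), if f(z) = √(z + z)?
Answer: √(-27833 - √226) ≈ 166.88*I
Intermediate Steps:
f(z) = √2*√z (f(z) = √(2*z) = √2*√z)
√((-24233 - f(113)) - 120*(-6 - 4)*(-3)) = √((-24233 - √2*√113) - 120*(-6 - 4)*(-3)) = √((-24233 - √226) - (-1200)*(-3)) = √((-24233 - √226) - 120*30) = √((-24233 - √226) - 3600) = √(-27833 - √226)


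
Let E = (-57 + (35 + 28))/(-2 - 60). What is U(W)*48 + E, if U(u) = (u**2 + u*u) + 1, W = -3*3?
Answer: 242541/31 ≈ 7823.9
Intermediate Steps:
W = -9
E = -3/31 (E = (-57 + 63)/(-62) = 6*(-1/62) = -3/31 ≈ -0.096774)
U(u) = 1 + 2*u**2 (U(u) = (u**2 + u**2) + 1 = 2*u**2 + 1 = 1 + 2*u**2)
U(W)*48 + E = (1 + 2*(-9)**2)*48 - 3/31 = (1 + 2*81)*48 - 3/31 = (1 + 162)*48 - 3/31 = 163*48 - 3/31 = 7824 - 3/31 = 242541/31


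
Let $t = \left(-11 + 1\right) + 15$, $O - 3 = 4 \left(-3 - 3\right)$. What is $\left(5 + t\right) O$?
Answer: $-210$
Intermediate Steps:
$O = -21$ ($O = 3 + 4 \left(-3 - 3\right) = 3 + 4 \left(-6\right) = 3 - 24 = -21$)
$t = 5$ ($t = -10 + 15 = 5$)
$\left(5 + t\right) O = \left(5 + 5\right) \left(-21\right) = 10 \left(-21\right) = -210$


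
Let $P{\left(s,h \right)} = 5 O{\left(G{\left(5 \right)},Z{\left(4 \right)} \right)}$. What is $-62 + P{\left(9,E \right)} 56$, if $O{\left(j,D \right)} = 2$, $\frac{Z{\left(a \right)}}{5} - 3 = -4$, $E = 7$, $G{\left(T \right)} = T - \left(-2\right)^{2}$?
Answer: $498$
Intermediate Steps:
$G{\left(T \right)} = -4 + T$ ($G{\left(T \right)} = T - 4 = -4 + T$)
$Z{\left(a \right)} = -5$ ($Z{\left(a \right)} = 15 + 5 \left(-4\right) = 15 - 20 = -5$)
$P{\left(s,h \right)} = 10$ ($P{\left(s,h \right)} = 5 \cdot 2 = 10$)
$-62 + P{\left(9,E \right)} 56 = -62 + 10 \cdot 56 = -62 + 560 = 498$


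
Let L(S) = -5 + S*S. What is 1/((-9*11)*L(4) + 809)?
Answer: -1/280 ≈ -0.0035714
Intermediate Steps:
L(S) = -5 + S**2
1/((-9*11)*L(4) + 809) = 1/((-9*11)*(-5 + 4**2) + 809) = 1/(-99*(-5 + 16) + 809) = 1/(-99*11 + 809) = 1/(-1089 + 809) = 1/(-280) = -1/280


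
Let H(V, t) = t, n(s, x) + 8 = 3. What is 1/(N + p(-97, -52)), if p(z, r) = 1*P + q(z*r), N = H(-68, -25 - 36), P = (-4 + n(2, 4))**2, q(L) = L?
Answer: 1/5064 ≈ 0.00019747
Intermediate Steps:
n(s, x) = -5 (n(s, x) = -8 + 3 = -5)
P = 81 (P = (-4 - 5)**2 = (-9)**2 = 81)
N = -61 (N = -25 - 36 = -61)
p(z, r) = 81 + r*z (p(z, r) = 1*81 + z*r = 81 + r*z)
1/(N + p(-97, -52)) = 1/(-61 + (81 - 52*(-97))) = 1/(-61 + (81 + 5044)) = 1/(-61 + 5125) = 1/5064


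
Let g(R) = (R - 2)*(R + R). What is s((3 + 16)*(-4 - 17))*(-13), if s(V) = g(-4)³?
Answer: -1437696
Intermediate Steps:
g(R) = 2*R*(-2 + R) (g(R) = (-2 + R)*(2*R) = 2*R*(-2 + R))
s(V) = 110592 (s(V) = (2*(-4)*(-2 - 4))³ = (2*(-4)*(-6))³ = 48³ = 110592)
s((3 + 16)*(-4 - 17))*(-13) = 110592*(-13) = -1437696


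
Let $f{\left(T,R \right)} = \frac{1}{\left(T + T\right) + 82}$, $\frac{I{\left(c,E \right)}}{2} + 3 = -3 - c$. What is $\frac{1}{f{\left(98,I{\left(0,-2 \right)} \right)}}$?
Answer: $278$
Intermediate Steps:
$I{\left(c,E \right)} = -12 - 2 c$ ($I{\left(c,E \right)} = -6 + 2 \left(-3 - c\right) = -6 - \left(6 + 2 c\right) = -12 - 2 c$)
$f{\left(T,R \right)} = \frac{1}{82 + 2 T}$ ($f{\left(T,R \right)} = \frac{1}{2 T + 82} = \frac{1}{82 + 2 T}$)
$\frac{1}{f{\left(98,I{\left(0,-2 \right)} \right)}} = \frac{1}{\frac{1}{2} \frac{1}{41 + 98}} = \frac{1}{\frac{1}{2} \cdot \frac{1}{139}} = \frac{1}{\frac{1}{278}} = 278$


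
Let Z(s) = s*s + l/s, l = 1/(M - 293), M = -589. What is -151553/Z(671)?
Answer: -89692399566/266462529101 ≈ -0.33660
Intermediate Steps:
l = -1/882 (l = 1/(-589 - 293) = 1/(-882) = -1/882 ≈ -0.0011338)
Z(s) = s² - 1/(882*s) (Z(s) = s*s - 1/(882*s) = s² - 1/(882*s))
-151553/Z(671) = -151553*671/(-1/882 + 671³) = -151553*671/(-1/882 + 302111711) = -151553/((1/671)*(266462529101/882)) = -151553/266462529101/591822 = -151553*591822/266462529101 = -89692399566/266462529101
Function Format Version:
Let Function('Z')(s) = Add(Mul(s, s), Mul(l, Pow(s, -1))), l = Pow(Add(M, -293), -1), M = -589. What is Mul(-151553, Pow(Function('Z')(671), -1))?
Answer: Rational(-89692399566, 266462529101) ≈ -0.33660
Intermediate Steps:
l = Rational(-1, 882) (l = Pow(Add(-589, -293), -1) = Pow(-882, -1) = Rational(-1, 882) ≈ -0.0011338)
Function('Z')(s) = Add(Pow(s, 2), Mul(Rational(-1, 882), Pow(s, -1))) (Function('Z')(s) = Add(Mul(s, s), Mul(Rational(-1, 882), Pow(s, -1))) = Add(Pow(s, 2), Mul(Rational(-1, 882), Pow(s, -1))))
Mul(-151553, Pow(Function('Z')(671), -1)) = Mul(-151553, Pow(Mul(Pow(671, -1), Add(Rational(-1, 882), Pow(671, 3))), -1)) = Mul(-151553, Pow(Mul(Rational(1, 671), Add(Rational(-1, 882), 302111711)), -1)) = Mul(-151553, Pow(Mul(Rational(1, 671), Rational(266462529101, 882)), -1)) = Mul(-151553, Pow(Rational(266462529101, 591822), -1)) = Mul(-151553, Rational(591822, 266462529101)) = Rational(-89692399566, 266462529101)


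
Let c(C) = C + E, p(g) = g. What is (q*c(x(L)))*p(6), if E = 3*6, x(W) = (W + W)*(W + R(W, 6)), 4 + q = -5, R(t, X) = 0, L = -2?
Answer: -1404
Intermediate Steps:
q = -9 (q = -4 - 5 = -9)
x(W) = 2*W**2 (x(W) = (W + W)*(W + 0) = (2*W)*W = 2*W**2)
E = 18
c(C) = 18 + C (c(C) = C + 18 = 18 + C)
(q*c(x(L)))*p(6) = -9*(18 + 2*(-2)**2)*6 = -9*(18 + 2*4)*6 = -9*(18 + 8)*6 = -9*26*6 = -234*6 = -1404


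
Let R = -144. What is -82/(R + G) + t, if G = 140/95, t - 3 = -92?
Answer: -119727/1354 ≈ -88.425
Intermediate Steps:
t = -89 (t = 3 - 92 = -89)
G = 28/19 (G = 140*(1/95) = 28/19 ≈ 1.4737)
-82/(R + G) + t = -82/(-144 + 28/19) - 89 = -82/(-2708/19) - 89 = -82*(-19/2708) - 89 = 779/1354 - 89 = -119727/1354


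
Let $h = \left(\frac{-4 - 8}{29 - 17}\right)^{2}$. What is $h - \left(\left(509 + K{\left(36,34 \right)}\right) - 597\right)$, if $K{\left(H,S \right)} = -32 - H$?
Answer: $157$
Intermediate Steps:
$h = 1$ ($h = \left(- \frac{12}{12}\right)^{2} = \left(\left(-12\right) \frac{1}{12}\right)^{2} = \left(-1\right)^{2} = 1$)
$h - \left(\left(509 + K{\left(36,34 \right)}\right) - 597\right) = 1 - \left(\left(509 - 68\right) - 597\right) = 1 - \left(441 - 597\right) = 1 - -156 = 1 + 156 = 157$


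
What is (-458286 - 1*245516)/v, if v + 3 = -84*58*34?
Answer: 703802/165651 ≈ 4.2487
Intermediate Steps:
v = -165651 (v = -3 - 84*58*34 = -3 - 4872*34 = -3 - 165648 = -165651)
(-458286 - 1*245516)/v = (-458286 - 1*245516)/(-165651) = (-458286 - 245516)*(-1/165651) = -703802*(-1/165651) = 703802/165651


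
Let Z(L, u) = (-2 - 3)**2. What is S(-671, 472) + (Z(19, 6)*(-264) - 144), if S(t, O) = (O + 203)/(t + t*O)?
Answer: -2140431627/317383 ≈ -6744.0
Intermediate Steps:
Z(L, u) = 25 (Z(L, u) = (-5)**2 = 25)
S(t, O) = (203 + O)/(t + O*t)
S(-671, 472) + (Z(19, 6)*(-264) - 144) = (203 + 472)/((-671)*(1 + 472)) + (25*(-264) - 144) = -1/671*675/473 + (-6600 - 144) = -1/671*1/473*675 - 6744 = -675/317383 - 6744 = -2140431627/317383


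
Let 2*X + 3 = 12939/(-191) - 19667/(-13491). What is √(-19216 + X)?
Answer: I*√56809077551061166/1717854 ≈ 138.75*I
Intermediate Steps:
X = -178533995/5153562 (X = -3/2 + (12939/(-191) - 19667/(-13491))/2 = -3/2 + (12939*(-1/191) - 19667*(-1/13491))/2 = -3/2 + (-12939/191 + 19667/13491)/2 = -3/2 + (½)*(-170803652/2576781) = -3/2 - 85401826/2576781 = -178533995/5153562 ≈ -34.643)
√(-19216 + X) = √(-19216 - 178533995/5153562) = √(-99209381387/5153562) = I*√56809077551061166/1717854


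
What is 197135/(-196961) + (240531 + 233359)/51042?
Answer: 41637841810/5026641681 ≈ 8.2834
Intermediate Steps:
197135/(-196961) + (240531 + 233359)/51042 = 197135*(-1/196961) + 473890*(1/51042) = -197135/196961 + 236945/25521 = 41637841810/5026641681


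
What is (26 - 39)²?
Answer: 169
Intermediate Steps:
(26 - 39)² = (-13)² = 169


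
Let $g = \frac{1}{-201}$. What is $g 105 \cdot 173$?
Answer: $- \frac{6055}{67} \approx -90.373$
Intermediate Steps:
$g = - \frac{1}{201} \approx -0.0049751$
$g 105 \cdot 173 = \left(- \frac{1}{201}\right) 105 \cdot 173 = \left(- \frac{35}{67}\right) 173 = - \frac{6055}{67}$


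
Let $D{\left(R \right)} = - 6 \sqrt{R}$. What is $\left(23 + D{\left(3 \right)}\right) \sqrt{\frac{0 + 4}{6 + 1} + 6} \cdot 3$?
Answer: $- \frac{18 \sqrt{966}}{7} + \frac{69 \sqrt{322}}{7} \approx 96.959$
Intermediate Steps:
$\left(23 + D{\left(3 \right)}\right) \sqrt{\frac{0 + 4}{6 + 1} + 6} \cdot 3 = \left(23 - 6 \sqrt{3}\right) \sqrt{\frac{0 + 4}{6 + 1} + 6} \cdot 3 = \left(23 - 6 \sqrt{3}\right) \sqrt{\frac{4}{7} + 6} \cdot 3 = \left(23 - 6 \sqrt{3}\right) \sqrt{\frac{46}{7}} \cdot 3 = \left(23 - 6 \sqrt{3}\right) \frac{\sqrt{322}}{7} \cdot 3 = \left(23 - 6 \sqrt{3}\right) \frac{3 \sqrt{322}}{7} = \frac{3 \sqrt{322} \left(23 - 6 \sqrt{3}\right)}{7}$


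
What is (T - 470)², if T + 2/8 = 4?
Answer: 3478225/16 ≈ 2.1739e+5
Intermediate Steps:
T = 15/4 (T = -¼ + 4 = 15/4 ≈ 3.7500)
(T - 470)² = (15/4 - 470)² = (-1865/4)² = 3478225/16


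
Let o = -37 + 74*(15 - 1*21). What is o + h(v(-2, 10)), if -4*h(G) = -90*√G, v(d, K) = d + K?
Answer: -481 + 45*√2 ≈ -417.36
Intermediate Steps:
v(d, K) = K + d
h(G) = 45*√G/2 (h(G) = -(-45)*√G/2 = 45*√G/2)
o = -481 (o = -37 + 74*(15 - 21) = -37 + 74*(-6) = -37 - 444 = -481)
o + h(v(-2, 10)) = -481 + 45*√(10 - 2)/2 = -481 + 45*√8/2 = -481 + 45*(2*√2)/2 = -481 + 45*√2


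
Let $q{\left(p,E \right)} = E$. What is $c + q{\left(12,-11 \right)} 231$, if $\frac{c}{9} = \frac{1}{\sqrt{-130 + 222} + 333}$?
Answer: $- \frac{281532180}{110797} - \frac{18 \sqrt{23}}{110797} \approx -2541.0$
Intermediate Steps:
$c = \frac{9}{333 + 2 \sqrt{23}}$ ($c = \frac{9}{\sqrt{-130 + 222} + 333} = \frac{9}{\sqrt{92} + 333} = \frac{9}{2 \sqrt{23} + 333} = \frac{9}{333 + 2 \sqrt{23}} \approx 0.02627$)
$c + q{\left(12,-11 \right)} 231 = \left(\frac{2997}{110797} - \frac{18 \sqrt{23}}{110797}\right) - 2541 = - \frac{281532180}{110797} - \frac{18 \sqrt{23}}{110797}$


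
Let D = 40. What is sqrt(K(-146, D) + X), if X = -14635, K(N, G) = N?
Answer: I*sqrt(14781) ≈ 121.58*I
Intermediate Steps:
sqrt(K(-146, D) + X) = sqrt(-146 - 14635) = sqrt(-14781) = I*sqrt(14781)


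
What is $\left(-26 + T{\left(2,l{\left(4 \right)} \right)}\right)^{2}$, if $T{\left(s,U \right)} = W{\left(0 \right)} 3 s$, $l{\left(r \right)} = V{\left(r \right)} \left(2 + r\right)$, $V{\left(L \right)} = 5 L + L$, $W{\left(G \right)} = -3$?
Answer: $1936$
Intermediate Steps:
$V{\left(L \right)} = 6 L$
$l{\left(r \right)} = 6 r \left(2 + r\right)$
$T{\left(s,U \right)} = - 9 s$ ($T{\left(s,U \right)} = \left(-3\right) 3 s = - 9 s$)
$\left(-26 + T{\left(2,l{\left(4 \right)} \right)}\right)^{2} = \left(-26 - 18\right)^{2} = \left(-44\right)^{2} = 1936$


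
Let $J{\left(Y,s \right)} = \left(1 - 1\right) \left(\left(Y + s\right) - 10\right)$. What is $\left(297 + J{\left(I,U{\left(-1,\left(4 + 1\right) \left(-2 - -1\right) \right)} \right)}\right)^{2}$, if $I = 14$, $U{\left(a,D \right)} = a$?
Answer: $88209$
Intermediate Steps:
$J{\left(Y,s \right)} = 0$ ($J{\left(Y,s \right)} = 0 \left(-10 + Y + s\right) = 0$)
$\left(297 + J{\left(I,U{\left(-1,\left(4 + 1\right) \left(-2 - -1\right) \right)} \right)}\right)^{2} = \left(297 + 0\right)^{2} = 297^{2} = 88209$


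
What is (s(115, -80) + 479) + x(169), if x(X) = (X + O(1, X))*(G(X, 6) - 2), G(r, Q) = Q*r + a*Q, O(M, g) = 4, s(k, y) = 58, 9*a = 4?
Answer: 528223/3 ≈ 1.7607e+5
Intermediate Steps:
a = 4/9 (a = (1/9)*4 = 4/9 ≈ 0.44444)
G(r, Q) = 4*Q/9 + Q*r (G(r, Q) = Q*r + 4*Q/9 = 4*Q/9 + Q*r)
x(X) = (4 + X)*(2/3 + 6*X) (x(X) = (X + 4)*((1/9)*6*(4 + 9*X) - 2) = (4 + X)*((8/3 + 6*X) - 2) = (4 + X)*(2/3 + 6*X))
(s(115, -80) + 479) + x(169) = (58 + 479) + (8/3 + 6*169**2 + (74/3)*169) = 537 + (8/3 + 6*28561 + 12506/3) = 537 + (8/3 + 171366 + 12506/3) = 537 + 526612/3 = 528223/3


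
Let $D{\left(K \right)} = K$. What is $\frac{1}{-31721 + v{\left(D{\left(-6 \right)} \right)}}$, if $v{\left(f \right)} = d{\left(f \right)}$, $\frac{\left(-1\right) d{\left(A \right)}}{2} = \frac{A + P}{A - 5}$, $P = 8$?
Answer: $- \frac{11}{348927} \approx -3.1525 \cdot 10^{-5}$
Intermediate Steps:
$d{\left(A \right)} = - \frac{2 \left(8 + A\right)}{-5 + A}$ ($d{\left(A \right)} = - 2 \frac{A + 8}{A - 5} = - 2 \frac{8 + A}{-5 + A} = - \frac{2 \left(8 + A\right)}{-5 + A}$)
$v{\left(f \right)} = \frac{2 \left(-8 - f\right)}{-5 + f}$
$\frac{1}{-31721 + v{\left(D{\left(-6 \right)} \right)}} = \frac{1}{-31721 + \frac{2 \left(-8 - -6\right)}{-5 - 6}} = \frac{1}{-31721 + \frac{2 \left(-8 + 6\right)}{-11}} = \frac{1}{-31721 + 2 \left(- \frac{1}{11}\right) \left(-2\right)} = \frac{1}{-31721 + \frac{4}{11}} = \frac{1}{- \frac{348927}{11}} = - \frac{11}{348927}$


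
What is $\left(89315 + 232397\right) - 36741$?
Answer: $284971$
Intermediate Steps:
$\left(89315 + 232397\right) - 36741 = 321712 - 36741 = 284971$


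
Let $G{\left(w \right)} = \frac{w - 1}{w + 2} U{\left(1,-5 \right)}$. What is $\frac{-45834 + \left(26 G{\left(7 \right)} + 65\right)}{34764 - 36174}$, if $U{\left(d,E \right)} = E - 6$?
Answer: $\frac{137879}{4230} \approx 32.596$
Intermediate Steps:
$U{\left(d,E \right)} = -6 + E$ ($U{\left(d,E \right)} = E - 6 = -6 + E$)
$G{\left(w \right)} = - \frac{11 \left(-1 + w\right)}{2 + w}$ ($G{\left(w \right)} = \frac{w - 1}{w + 2} \left(-6 - 5\right) = \frac{-1 + w}{2 + w} \left(-11\right) = - \frac{11 \left(-1 + w\right)}{2 + w}$)
$\frac{-45834 + \left(26 G{\left(7 \right)} + 65\right)}{34764 - 36174} = \frac{-45834 + \left(26 \frac{11 \left(1 - 7\right)}{2 + 7} + 65\right)}{34764 - 36174} = \frac{-45834 + \left(26 \frac{11 \left(1 - 7\right)}{9} + 65\right)}{-1410} = \left(-45834 + \left(26 \cdot 11 \cdot \frac{1}{9} \left(-6\right) + 65\right)\right) \left(- \frac{1}{1410}\right) = \left(-45834 + \left(26 \left(- \frac{22}{3}\right) + 65\right)\right) \left(- \frac{1}{1410}\right) = \left(-45834 + \left(- \frac{572}{3} + 65\right)\right) \left(- \frac{1}{1410}\right) = \left(-45834 - \frac{377}{3}\right) \left(- \frac{1}{1410}\right) = \left(- \frac{137879}{3}\right) \left(- \frac{1}{1410}\right) = \frac{137879}{4230}$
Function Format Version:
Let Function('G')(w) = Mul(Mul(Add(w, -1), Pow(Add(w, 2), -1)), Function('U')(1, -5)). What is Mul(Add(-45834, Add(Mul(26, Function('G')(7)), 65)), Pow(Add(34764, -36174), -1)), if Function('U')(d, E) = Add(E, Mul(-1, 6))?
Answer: Rational(137879, 4230) ≈ 32.596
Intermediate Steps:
Function('U')(d, E) = Add(-6, E) (Function('U')(d, E) = Add(E, -6) = Add(-6, E))
Function('G')(w) = Mul(-11, Pow(Add(2, w), -1), Add(-1, w)) (Function('G')(w) = Mul(Mul(Add(w, -1), Pow(Add(w, 2), -1)), Add(-6, -5)) = Mul(Mul(Add(-1, w), Pow(Add(2, w), -1)), -11) = Mul(Mul(Pow(Add(2, w), -1), Add(-1, w)), -11) = Mul(-11, Pow(Add(2, w), -1), Add(-1, w)))
Mul(Add(-45834, Add(Mul(26, Function('G')(7)), 65)), Pow(Add(34764, -36174), -1)) = Mul(Add(-45834, Add(Mul(26, Mul(11, Pow(Add(2, 7), -1), Add(1, Mul(-1, 7)))), 65)), Pow(Add(34764, -36174), -1)) = Mul(Add(-45834, Add(Mul(26, Mul(11, Pow(9, -1), Add(1, -7))), 65)), Pow(-1410, -1)) = Mul(Add(-45834, Add(Mul(26, Mul(11, Rational(1, 9), -6)), 65)), Rational(-1, 1410)) = Mul(Add(-45834, Add(Mul(26, Rational(-22, 3)), 65)), Rational(-1, 1410)) = Mul(Add(-45834, Add(Rational(-572, 3), 65)), Rational(-1, 1410)) = Mul(Add(-45834, Rational(-377, 3)), Rational(-1, 1410)) = Mul(Rational(-137879, 3), Rational(-1, 1410)) = Rational(137879, 4230)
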